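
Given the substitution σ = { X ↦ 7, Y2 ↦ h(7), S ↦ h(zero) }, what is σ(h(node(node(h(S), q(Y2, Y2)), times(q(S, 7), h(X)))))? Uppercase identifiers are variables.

Replace each occurrence of X with 7.
Replace each occurrence of Y2 with h(7).
Replace each occurrence of S with h(zero).
Result: h(node(node(h(h(zero)), q(h(7), h(7))), times(q(h(zero), 7), h(7)))).

h(node(node(h(h(zero)), q(h(7), h(7))), times(q(h(zero), 7), h(7))))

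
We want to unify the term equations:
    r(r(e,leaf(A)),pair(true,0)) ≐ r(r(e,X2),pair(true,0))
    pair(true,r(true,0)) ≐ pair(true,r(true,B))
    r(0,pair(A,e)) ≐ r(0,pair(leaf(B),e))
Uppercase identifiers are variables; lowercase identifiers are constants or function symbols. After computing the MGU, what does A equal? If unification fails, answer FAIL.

Decompose r/2: r(e,leaf(A)) ≐ r(e,X2),  pair(true,0) ≐ pair(true,0).
Decompose r/2: e ≐ e,  leaf(A) ≐ X2.
Delete trivial equation e ≐ e.
Bind X2 := leaf(A); no other remaining equation mentions X2.
Delete trivial equation pair(true,0) ≐ pair(true,0).
Decompose pair/2: true ≐ true,  r(true,0) ≐ r(true,B).
Delete trivial equation true ≐ true.
Decompose r/2: true ≐ true,  0 ≐ B.
Delete trivial equation true ≐ true.
Bind B := 0; substituting into the remaining equation gives: r(0,pair(A,e)) ≐ r(0,pair(leaf(0),e)).
Decompose r/2: 0 ≐ 0,  pair(A,e) ≐ pair(leaf(0),e).
Delete trivial equation 0 ≐ 0.
Decompose pair/2: A ≐ leaf(0),  e ≐ e.
Bind A := leaf(0); no other remaining equation mentions A. Substituting into the earlier binding gives X2 := leaf(leaf(0)).
Delete trivial equation e ≐ e.
MGU = { X2 ↦ leaf(leaf(0)), B ↦ 0, A ↦ leaf(0) }, so A ↦ leaf(0).

leaf(0)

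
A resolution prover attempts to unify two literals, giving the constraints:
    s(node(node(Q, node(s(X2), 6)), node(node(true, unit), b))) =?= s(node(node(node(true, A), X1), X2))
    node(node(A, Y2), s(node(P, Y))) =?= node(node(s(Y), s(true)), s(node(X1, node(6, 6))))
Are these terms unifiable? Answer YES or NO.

YES

Decompose s/1: node(node(Q, node(s(X2), 6)), node(node(true, unit), b)) =?= node(node(node(true, A), X1), X2).
Decompose node/2: node(Q, node(s(X2), 6)) =?= node(node(true, A), X1),  node(node(true, unit), b) =?= X2.
Decompose node/2: Q =?= node(true, A),  node(s(X2), 6) =?= X1.
Bind Q := node(true, A); no other remaining equation mentions Q.
Bind X1 := node(s(X2), 6); substituting into the one remaining equation that mentions X1 gives: node(node(A, Y2), s(node(P, Y))) =?= node(node(s(Y), s(true)), s(node(node(s(X2), 6), node(6, 6)))).
Bind X2 := node(node(true, unit), b); substituting into the remaining equation gives: node(node(A, Y2), s(node(P, Y))) =?= node(node(s(Y), s(true)), s(node(node(s(node(node(true, unit), b)), 6), node(6, 6)))). Substituting into the earlier binding gives X1 := node(s(node(node(true, unit), b)), 6).
Decompose node/2: node(A, Y2) =?= node(s(Y), s(true)),  s(node(P, Y)) =?= s(node(node(s(node(node(true, unit), b)), 6), node(6, 6))).
Decompose node/2: A =?= s(Y),  Y2 =?= s(true).
Bind A := s(Y); no other remaining equation mentions A. Substituting into the earlier binding gives Q := node(true, s(Y)).
Bind Y2 := s(true); no other remaining equation mentions Y2.
Decompose s/1: node(P, Y) =?= node(node(s(node(node(true, unit), b)), 6), node(6, 6)).
Decompose node/2: P =?= node(s(node(node(true, unit), b)), 6),  Y =?= node(6, 6).
Bind P := node(s(node(node(true, unit), b)), 6); no other remaining equation mentions P.
Bind Y := node(6, 6). Substituting into the earlier bindings gives Q := node(true, s(node(6, 6))), A := s(node(6, 6)).
No equations remain and no clash or occurs-check failure arose, so a unifier exists.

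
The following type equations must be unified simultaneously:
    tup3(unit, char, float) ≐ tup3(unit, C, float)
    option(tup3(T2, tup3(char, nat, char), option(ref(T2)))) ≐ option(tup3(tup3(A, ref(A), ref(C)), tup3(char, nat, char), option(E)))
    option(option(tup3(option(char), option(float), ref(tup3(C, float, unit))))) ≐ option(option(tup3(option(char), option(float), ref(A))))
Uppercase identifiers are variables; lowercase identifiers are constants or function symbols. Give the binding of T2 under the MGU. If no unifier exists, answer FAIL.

tup3(tup3(char, float, unit), ref(tup3(char, float, unit)), ref(char))

Decompose tup3/3: unit ≐ unit,  char ≐ C,  float ≐ float.
Delete trivial equation unit ≐ unit.
Bind C := char; substituting into the 2 remaining equations that mention C gives: option(tup3(T2, tup3(char, nat, char), option(ref(T2)))) ≐ option(tup3(tup3(A, ref(A), ref(char)), tup3(char, nat, char), option(E))),  option(option(tup3(option(char), option(float), ref(tup3(char, float, unit))))) ≐ option(option(tup3(option(char), option(float), ref(A)))).
Delete trivial equation float ≐ float.
Decompose option/1: tup3(T2, tup3(char, nat, char), option(ref(T2))) ≐ tup3(tup3(A, ref(A), ref(char)), tup3(char, nat, char), option(E)).
Decompose tup3/3: T2 ≐ tup3(A, ref(A), ref(char)),  tup3(char, nat, char) ≐ tup3(char, nat, char),  option(ref(T2)) ≐ option(E).
Bind T2 := tup3(A, ref(A), ref(char)); substituting into the one remaining equation that mentions T2 gives: option(ref(tup3(A, ref(A), ref(char)))) ≐ option(E).
Delete trivial equation tup3(char, nat, char) ≐ tup3(char, nat, char).
Decompose option/1: ref(tup3(A, ref(A), ref(char))) ≐ E.
Bind E := ref(tup3(A, ref(A), ref(char))); no other remaining equation mentions E.
Decompose option/1: option(tup3(option(char), option(float), ref(tup3(char, float, unit)))) ≐ option(tup3(option(char), option(float), ref(A))).
Decompose option/1: tup3(option(char), option(float), ref(tup3(char, float, unit))) ≐ tup3(option(char), option(float), ref(A)).
Decompose tup3/3: option(char) ≐ option(char),  option(float) ≐ option(float),  ref(tup3(char, float, unit)) ≐ ref(A).
Delete trivial equation option(char) ≐ option(char).
Delete trivial equation option(float) ≐ option(float).
Decompose ref/1: tup3(char, float, unit) ≐ A.
Bind A := tup3(char, float, unit). Substituting into the earlier bindings gives T2 := tup3(tup3(char, float, unit), ref(tup3(char, float, unit)), ref(char)), E := ref(tup3(tup3(char, float, unit), ref(tup3(char, float, unit)), ref(char))).
MGU = { C := char, T2 := tup3(tup3(char, float, unit), ref(tup3(char, float, unit)), ref(char)), E := ref(tup3(tup3(char, float, unit), ref(tup3(char, float, unit)), ref(char))), A := tup3(char, float, unit) }, so T2 := tup3(tup3(char, float, unit), ref(tup3(char, float, unit)), ref(char)).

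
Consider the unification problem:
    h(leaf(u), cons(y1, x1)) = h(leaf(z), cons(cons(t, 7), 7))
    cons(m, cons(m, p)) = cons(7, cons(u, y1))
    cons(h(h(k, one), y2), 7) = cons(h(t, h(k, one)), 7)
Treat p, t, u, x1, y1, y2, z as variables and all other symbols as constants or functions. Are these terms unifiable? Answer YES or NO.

Decompose h/2: leaf(u) = leaf(z),  cons(y1, x1) = cons(cons(t, 7), 7).
Decompose leaf/1: u = z.
Bind u := z; substituting into the one remaining equation that mentions u gives: cons(m, cons(m, p)) = cons(7, cons(z, y1)).
Decompose cons/2: y1 = cons(t, 7),  x1 = 7.
Bind y1 := cons(t, 7); substituting into the one remaining equation that mentions y1 gives: cons(m, cons(m, p)) = cons(7, cons(z, cons(t, 7))).
Bind x1 := 7; no other remaining equation mentions x1.
Decompose cons/2: m = 7,  cons(m, p) = cons(z, cons(t, 7)).
Clash: constants m and 7 differ; no unifier exists.

NO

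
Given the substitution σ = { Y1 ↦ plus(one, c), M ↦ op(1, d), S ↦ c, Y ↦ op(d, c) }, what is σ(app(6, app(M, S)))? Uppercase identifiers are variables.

Replace each occurrence of M with op(1, d).
Replace each occurrence of S with c.
Result: app(6, app(op(1, d), c)).

app(6, app(op(1, d), c))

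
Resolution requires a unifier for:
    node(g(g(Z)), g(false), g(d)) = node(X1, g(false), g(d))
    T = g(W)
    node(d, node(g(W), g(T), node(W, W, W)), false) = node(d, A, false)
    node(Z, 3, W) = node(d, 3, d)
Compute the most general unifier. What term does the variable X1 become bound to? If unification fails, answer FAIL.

Decompose node/3: g(g(Z)) = X1,  g(false) = g(false),  g(d) = g(d).
Bind X1 := g(g(Z)); no other remaining equation mentions X1.
Delete trivial equation g(false) = g(false).
Delete trivial equation g(d) = g(d).
Bind T := g(W); substituting into the one remaining equation that mentions T gives: node(d, node(g(W), g(g(W)), node(W, W, W)), false) = node(d, A, false).
Decompose node/3: d = d,  node(g(W), g(g(W)), node(W, W, W)) = A,  false = false.
Delete trivial equation d = d.
Bind A := node(g(W), g(g(W)), node(W, W, W)); no other remaining equation mentions A.
Delete trivial equation false = false.
Decompose node/3: Z = d,  3 = 3,  W = d.
Bind Z := d; no other remaining equation mentions Z. Substituting into the earlier binding gives X1 := g(g(d)).
Delete trivial equation 3 = 3.
Bind W := d. Substituting into the earlier bindings gives T := g(d), A := node(g(d), g(g(d)), node(d, d, d)).
MGU = { X1 -> g(g(d)), T -> g(d), A -> node(g(d), g(g(d)), node(d, d, d)), Z -> d, W -> d }, so X1 -> g(g(d)).

g(g(d))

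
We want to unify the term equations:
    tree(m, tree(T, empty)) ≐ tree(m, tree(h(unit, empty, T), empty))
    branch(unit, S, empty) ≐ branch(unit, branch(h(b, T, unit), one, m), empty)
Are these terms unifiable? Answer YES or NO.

NO

Decompose tree/2: m ≐ m,  tree(T, empty) ≐ tree(h(unit, empty, T), empty).
Delete trivial equation m ≐ m.
Decompose tree/2: T ≐ h(unit, empty, T),  empty ≐ empty.
Occurs check fails: T occurs in h(unit, empty, T); the equation T ≐ h(unit, empty, T) has no finite solution.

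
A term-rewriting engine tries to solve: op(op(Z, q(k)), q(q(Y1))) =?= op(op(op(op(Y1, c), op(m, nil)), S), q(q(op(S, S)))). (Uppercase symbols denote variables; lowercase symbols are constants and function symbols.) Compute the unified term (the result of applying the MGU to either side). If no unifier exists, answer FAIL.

op(op(op(op(op(q(k), q(k)), c), op(m, nil)), q(k)), q(q(op(q(k), q(k)))))

Decompose op/2: op(Z, q(k)) =?= op(op(op(Y1, c), op(m, nil)), S),  q(q(Y1)) =?= q(q(op(S, S))).
Decompose op/2: Z =?= op(op(Y1, c), op(m, nil)),  q(k) =?= S.
Bind Z := op(op(Y1, c), op(m, nil)); no other remaining equation mentions Z.
Bind S := q(k); substituting into the remaining equation gives: q(q(Y1)) =?= q(q(op(q(k), q(k)))).
Decompose q/1: q(Y1) =?= q(op(q(k), q(k))).
Decompose q/1: Y1 =?= op(q(k), q(k)).
Bind Y1 := op(q(k), q(k)). Substituting into the earlier binding gives Z := op(op(op(q(k), q(k)), c), op(m, nil)).
Applying the MGU to either side gives op(op(op(op(op(q(k), q(k)), c), op(m, nil)), q(k)), q(q(op(q(k), q(k))))).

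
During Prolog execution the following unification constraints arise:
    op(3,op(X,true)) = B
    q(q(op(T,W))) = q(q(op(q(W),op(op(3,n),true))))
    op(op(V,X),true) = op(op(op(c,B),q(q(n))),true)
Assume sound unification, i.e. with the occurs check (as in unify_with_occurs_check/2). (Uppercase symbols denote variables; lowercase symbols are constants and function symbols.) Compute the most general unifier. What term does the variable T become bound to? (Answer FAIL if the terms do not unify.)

Bind B := op(3,op(X,true)); substituting into the one remaining equation that mentions B gives: op(op(V,X),true) = op(op(op(c,op(3,op(X,true))),q(q(n))),true).
Decompose q/1: q(op(T,W)) = q(op(q(W),op(op(3,n),true))).
Decompose q/1: op(T,W) = op(q(W),op(op(3,n),true)).
Decompose op/2: T = q(W),  W = op(op(3,n),true).
Bind T := q(W); no other remaining equation mentions T.
Bind W := op(op(3,n),true); no other remaining equation mentions W. Substituting into the earlier binding gives T := q(op(op(3,n),true)).
Decompose op/2: op(V,X) = op(op(c,op(3,op(X,true))),q(q(n))),  true = true.
Decompose op/2: V = op(c,op(3,op(X,true))),  X = q(q(n)).
Bind V := op(c,op(3,op(X,true))); no other remaining equation mentions V.
Bind X := q(q(n)); no other remaining equation mentions X. Substituting into the earlier bindings gives B := op(3,op(q(q(n)),true)), V := op(c,op(3,op(q(q(n)),true))).
Delete trivial equation true = true.
MGU = { B = op(3,op(q(q(n)),true)), T = q(op(op(3,n),true)), W = op(op(3,n),true), V = op(c,op(3,op(q(q(n)),true))), X = q(q(n)) }, so T = q(op(op(3,n),true)).

q(op(op(3,n),true))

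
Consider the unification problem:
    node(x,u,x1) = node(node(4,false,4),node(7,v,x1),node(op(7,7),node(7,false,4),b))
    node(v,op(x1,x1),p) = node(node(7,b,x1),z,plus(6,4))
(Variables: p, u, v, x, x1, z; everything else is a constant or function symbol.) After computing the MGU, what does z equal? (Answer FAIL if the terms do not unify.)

op(node(op(7,7),node(7,false,4),b),node(op(7,7),node(7,false,4),b))

Decompose node/3: x = node(4,false,4),  u = node(7,v,x1),  x1 = node(op(7,7),node(7,false,4),b).
Bind x := node(4,false,4); no other remaining equation mentions x.
Bind u := node(7,v,x1); no other remaining equation mentions u.
Bind x1 := node(op(7,7),node(7,false,4),b); substituting into the remaining equation gives: node(v,op(node(op(7,7),node(7,false,4),b),node(op(7,7),node(7,false,4),b)),p) = node(node(7,b,node(op(7,7),node(7,false,4),b)),z,plus(6,4)). Substituting into the earlier binding gives u := node(7,v,node(op(7,7),node(7,false,4),b)).
Decompose node/3: v = node(7,b,node(op(7,7),node(7,false,4),b)),  op(node(op(7,7),node(7,false,4),b),node(op(7,7),node(7,false,4),b)) = z,  p = plus(6,4).
Bind v := node(7,b,node(op(7,7),node(7,false,4),b)); no other remaining equation mentions v. Substituting into the earlier binding gives u := node(7,node(7,b,node(op(7,7),node(7,false,4),b)),node(op(7,7),node(7,false,4),b)).
Bind z := op(node(op(7,7),node(7,false,4),b),node(op(7,7),node(7,false,4),b)); no other remaining equation mentions z.
Bind p := plus(6,4).
MGU = { x ↦ node(4,false,4), u ↦ node(7,node(7,b,node(op(7,7),node(7,false,4),b)),node(op(7,7),node(7,false,4),b)), x1 ↦ node(op(7,7),node(7,false,4),b), v ↦ node(7,b,node(op(7,7),node(7,false,4),b)), z ↦ op(node(op(7,7),node(7,false,4),b),node(op(7,7),node(7,false,4),b)), p ↦ plus(6,4) }, so z ↦ op(node(op(7,7),node(7,false,4),b),node(op(7,7),node(7,false,4),b)).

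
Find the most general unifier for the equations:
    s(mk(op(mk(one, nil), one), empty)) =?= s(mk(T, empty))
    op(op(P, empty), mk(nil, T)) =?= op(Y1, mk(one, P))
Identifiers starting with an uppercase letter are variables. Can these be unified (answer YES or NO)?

NO

Decompose s/1: mk(op(mk(one, nil), one), empty) =?= mk(T, empty).
Decompose mk/2: op(mk(one, nil), one) =?= T,  empty =?= empty.
Bind T := op(mk(one, nil), one); substituting into the one remaining equation that mentions T gives: op(op(P, empty), mk(nil, op(mk(one, nil), one))) =?= op(Y1, mk(one, P)).
Delete trivial equation empty =?= empty.
Decompose op/2: op(P, empty) =?= Y1,  mk(nil, op(mk(one, nil), one)) =?= mk(one, P).
Bind Y1 := op(P, empty); no other remaining equation mentions Y1.
Decompose mk/2: nil =?= one,  op(mk(one, nil), one) =?= P.
Clash: constants nil and one differ; no unifier exists.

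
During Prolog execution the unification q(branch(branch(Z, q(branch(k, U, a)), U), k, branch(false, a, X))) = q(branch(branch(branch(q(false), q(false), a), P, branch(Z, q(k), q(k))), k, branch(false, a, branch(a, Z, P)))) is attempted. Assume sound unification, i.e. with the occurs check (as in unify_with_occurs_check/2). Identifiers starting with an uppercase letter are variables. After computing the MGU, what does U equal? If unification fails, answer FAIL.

branch(branch(q(false), q(false), a), q(k), q(k))

Decompose q/1: branch(branch(Z, q(branch(k, U, a)), U), k, branch(false, a, X)) = branch(branch(branch(q(false), q(false), a), P, branch(Z, q(k), q(k))), k, branch(false, a, branch(a, Z, P))).
Decompose branch/3: branch(Z, q(branch(k, U, a)), U) = branch(branch(q(false), q(false), a), P, branch(Z, q(k), q(k))),  k = k,  branch(false, a, X) = branch(false, a, branch(a, Z, P)).
Decompose branch/3: Z = branch(q(false), q(false), a),  q(branch(k, U, a)) = P,  U = branch(Z, q(k), q(k)).
Bind Z := branch(q(false), q(false), a); substituting into the 2 remaining equations that mention Z gives: U = branch(branch(q(false), q(false), a), q(k), q(k)),  branch(false, a, X) = branch(false, a, branch(a, branch(q(false), q(false), a), P)).
Bind P := q(branch(k, U, a)); substituting into the one remaining equation that mentions P gives: branch(false, a, X) = branch(false, a, branch(a, branch(q(false), q(false), a), q(branch(k, U, a)))).
Bind U := branch(branch(q(false), q(false), a), q(k), q(k)); substituting into the one remaining equation that mentions U gives: branch(false, a, X) = branch(false, a, branch(a, branch(q(false), q(false), a), q(branch(k, branch(branch(q(false), q(false), a), q(k), q(k)), a)))). Substituting into the earlier binding gives P := q(branch(k, branch(branch(q(false), q(false), a), q(k), q(k)), a)).
Delete trivial equation k = k.
Decompose branch/3: false = false,  a = a,  X = branch(a, branch(q(false), q(false), a), q(branch(k, branch(branch(q(false), q(false), a), q(k), q(k)), a))).
Delete trivial equation false = false.
Delete trivial equation a = a.
Bind X := branch(a, branch(q(false), q(false), a), q(branch(k, branch(branch(q(false), q(false), a), q(k), q(k)), a))).
MGU = { Z ↦ branch(q(false), q(false), a), P ↦ q(branch(k, branch(branch(q(false), q(false), a), q(k), q(k)), a)), U ↦ branch(branch(q(false), q(false), a), q(k), q(k)), X ↦ branch(a, branch(q(false), q(false), a), q(branch(k, branch(branch(q(false), q(false), a), q(k), q(k)), a))) }, so U ↦ branch(branch(q(false), q(false), a), q(k), q(k)).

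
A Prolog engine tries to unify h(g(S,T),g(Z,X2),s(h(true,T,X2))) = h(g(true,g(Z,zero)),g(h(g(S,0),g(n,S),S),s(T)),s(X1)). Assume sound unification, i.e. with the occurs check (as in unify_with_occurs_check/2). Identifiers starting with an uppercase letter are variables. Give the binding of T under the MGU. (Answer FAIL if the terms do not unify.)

g(h(g(true,0),g(n,true),true),zero)

Decompose h/3: g(S,T) = g(true,g(Z,zero)),  g(Z,X2) = g(h(g(S,0),g(n,S),S),s(T)),  s(h(true,T,X2)) = s(X1).
Decompose g/2: S = true,  T = g(Z,zero).
Bind S := true; substituting into the one remaining equation that mentions S gives: g(Z,X2) = g(h(g(true,0),g(n,true),true),s(T)).
Bind T := g(Z,zero); substituting into the remaining equations gives: g(Z,X2) = g(h(g(true,0),g(n,true),true),s(g(Z,zero))),  s(h(true,g(Z,zero),X2)) = s(X1).
Decompose g/2: Z = h(g(true,0),g(n,true),true),  X2 = s(g(Z,zero)).
Bind Z := h(g(true,0),g(n,true),true); substituting into the remaining equations gives: X2 = s(g(h(g(true,0),g(n,true),true),zero)),  s(h(true,g(h(g(true,0),g(n,true),true),zero),X2)) = s(X1). Substituting into the earlier binding gives T := g(h(g(true,0),g(n,true),true),zero).
Bind X2 := s(g(h(g(true,0),g(n,true),true),zero)); substituting into the remaining equation gives: s(h(true,g(h(g(true,0),g(n,true),true),zero),s(g(h(g(true,0),g(n,true),true),zero)))) = s(X1).
Decompose s/1: h(true,g(h(g(true,0),g(n,true),true),zero),s(g(h(g(true,0),g(n,true),true),zero))) = X1.
Bind X1 := h(true,g(h(g(true,0),g(n,true),true),zero),s(g(h(g(true,0),g(n,true),true),zero))).
MGU = { S ↦ true, T ↦ g(h(g(true,0),g(n,true),true),zero), Z ↦ h(g(true,0),g(n,true),true), X2 ↦ s(g(h(g(true,0),g(n,true),true),zero)), X1 ↦ h(true,g(h(g(true,0),g(n,true),true),zero),s(g(h(g(true,0),g(n,true),true),zero))) }, so T ↦ g(h(g(true,0),g(n,true),true),zero).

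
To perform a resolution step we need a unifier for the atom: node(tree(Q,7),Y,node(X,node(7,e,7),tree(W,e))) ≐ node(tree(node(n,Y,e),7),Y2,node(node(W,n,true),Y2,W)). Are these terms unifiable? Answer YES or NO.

NO

Decompose node/3: tree(Q,7) ≐ tree(node(n,Y,e),7),  Y ≐ Y2,  node(X,node(7,e,7),tree(W,e)) ≐ node(node(W,n,true),Y2,W).
Decompose tree/2: Q ≐ node(n,Y,e),  7 ≐ 7.
Bind Q := node(n,Y,e); no other remaining equation mentions Q.
Delete trivial equation 7 ≐ 7.
Bind Y := Y2; no other remaining equation mentions Y. Substituting into the earlier binding gives Q := node(n,Y2,e).
Decompose node/3: X ≐ node(W,n,true),  node(7,e,7) ≐ Y2,  tree(W,e) ≐ W.
Bind X := node(W,n,true); no other remaining equation mentions X.
Bind Y2 := node(7,e,7); no other remaining equation mentions Y2. Substituting into the earlier bindings gives Q := node(n,node(7,e,7),e), Y := node(7,e,7).
Occurs check fails: W occurs in tree(W,e); the equation W ≐ tree(W,e) has no finite solution.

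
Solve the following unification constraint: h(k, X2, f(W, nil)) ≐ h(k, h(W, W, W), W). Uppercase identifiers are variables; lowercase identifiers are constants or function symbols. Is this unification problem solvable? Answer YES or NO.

Decompose h/3: k ≐ k,  X2 ≐ h(W, W, W),  f(W, nil) ≐ W.
Delete trivial equation k ≐ k.
Bind X2 := h(W, W, W); no other remaining equation mentions X2.
Occurs check fails: W occurs in f(W, nil); the equation W ≐ f(W, nil) has no finite solution.

NO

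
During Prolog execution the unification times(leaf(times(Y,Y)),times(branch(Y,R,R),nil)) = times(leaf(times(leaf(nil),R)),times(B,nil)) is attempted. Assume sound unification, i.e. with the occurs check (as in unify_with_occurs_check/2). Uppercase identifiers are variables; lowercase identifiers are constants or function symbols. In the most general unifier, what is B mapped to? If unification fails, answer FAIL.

branch(leaf(nil),leaf(nil),leaf(nil))

Decompose times/2: leaf(times(Y,Y)) = leaf(times(leaf(nil),R)),  times(branch(Y,R,R),nil) = times(B,nil).
Decompose leaf/1: times(Y,Y) = times(leaf(nil),R).
Decompose times/2: Y = leaf(nil),  Y = R.
Bind Y := leaf(nil); substituting into the remaining equations gives: leaf(nil) = R,  times(branch(leaf(nil),R,R),nil) = times(B,nil).
Bind R := leaf(nil); substituting into the remaining equation gives: times(branch(leaf(nil),leaf(nil),leaf(nil)),nil) = times(B,nil).
Decompose times/2: branch(leaf(nil),leaf(nil),leaf(nil)) = B,  nil = nil.
Bind B := branch(leaf(nil),leaf(nil),leaf(nil)); no other remaining equation mentions B.
Delete trivial equation nil = nil.
MGU = { Y -> leaf(nil), R -> leaf(nil), B -> branch(leaf(nil),leaf(nil),leaf(nil)) }, so B -> branch(leaf(nil),leaf(nil),leaf(nil)).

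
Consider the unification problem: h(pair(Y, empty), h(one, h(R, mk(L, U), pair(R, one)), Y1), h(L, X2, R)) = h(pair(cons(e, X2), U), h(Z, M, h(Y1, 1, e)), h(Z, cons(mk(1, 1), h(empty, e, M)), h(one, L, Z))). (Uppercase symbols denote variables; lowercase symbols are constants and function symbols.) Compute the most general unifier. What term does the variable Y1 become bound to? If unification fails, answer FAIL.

Decompose h/3: pair(Y, empty) = pair(cons(e, X2), U),  h(one, h(R, mk(L, U), pair(R, one)), Y1) = h(Z, M, h(Y1, 1, e)),  h(L, X2, R) = h(Z, cons(mk(1, 1), h(empty, e, M)), h(one, L, Z)).
Decompose pair/2: Y = cons(e, X2),  empty = U.
Bind Y := cons(e, X2); no other remaining equation mentions Y.
Bind U := empty; substituting into the one remaining equation that mentions U gives: h(one, h(R, mk(L, empty), pair(R, one)), Y1) = h(Z, M, h(Y1, 1, e)).
Decompose h/3: one = Z,  h(R, mk(L, empty), pair(R, one)) = M,  Y1 = h(Y1, 1, e).
Bind Z := one; substituting into the one remaining equation that mentions Z gives: h(L, X2, R) = h(one, cons(mk(1, 1), h(empty, e, M)), h(one, L, one)).
Bind M := h(R, mk(L, empty), pair(R, one)); substituting into the one remaining equation that mentions M gives: h(L, X2, R) = h(one, cons(mk(1, 1), h(empty, e, h(R, mk(L, empty), pair(R, one)))), h(one, L, one)).
Occurs check fails: Y1 occurs in h(Y1, 1, e); the equation Y1 = h(Y1, 1, e) has no finite solution.

FAIL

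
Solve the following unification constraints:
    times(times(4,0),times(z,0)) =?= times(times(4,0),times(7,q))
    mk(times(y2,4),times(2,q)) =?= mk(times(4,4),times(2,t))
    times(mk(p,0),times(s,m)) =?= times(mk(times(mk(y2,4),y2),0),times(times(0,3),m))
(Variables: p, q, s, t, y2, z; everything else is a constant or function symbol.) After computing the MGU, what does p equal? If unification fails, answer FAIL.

Decompose times/2: times(4,0) =?= times(4,0),  times(z,0) =?= times(7,q).
Delete trivial equation times(4,0) =?= times(4,0).
Decompose times/2: z =?= 7,  0 =?= q.
Bind z := 7; no other remaining equation mentions z.
Bind q := 0; substituting into the one remaining equation that mentions q gives: mk(times(y2,4),times(2,0)) =?= mk(times(4,4),times(2,t)).
Decompose mk/2: times(y2,4) =?= times(4,4),  times(2,0) =?= times(2,t).
Decompose times/2: y2 =?= 4,  4 =?= 4.
Bind y2 := 4; substituting into the one remaining equation that mentions y2 gives: times(mk(p,0),times(s,m)) =?= times(mk(times(mk(4,4),4),0),times(times(0,3),m)).
Delete trivial equation 4 =?= 4.
Decompose times/2: 2 =?= 2,  0 =?= t.
Delete trivial equation 2 =?= 2.
Bind t := 0; no other remaining equation mentions t.
Decompose times/2: mk(p,0) =?= mk(times(mk(4,4),4),0),  times(s,m) =?= times(times(0,3),m).
Decompose mk/2: p =?= times(mk(4,4),4),  0 =?= 0.
Bind p := times(mk(4,4),4); no other remaining equation mentions p.
Delete trivial equation 0 =?= 0.
Decompose times/2: s =?= times(0,3),  m =?= m.
Bind s := times(0,3); no other remaining equation mentions s.
Delete trivial equation m =?= m.
MGU = { z ↦ 7, q ↦ 0, y2 ↦ 4, t ↦ 0, p ↦ times(mk(4,4),4), s ↦ times(0,3) }, so p ↦ times(mk(4,4),4).

times(mk(4,4),4)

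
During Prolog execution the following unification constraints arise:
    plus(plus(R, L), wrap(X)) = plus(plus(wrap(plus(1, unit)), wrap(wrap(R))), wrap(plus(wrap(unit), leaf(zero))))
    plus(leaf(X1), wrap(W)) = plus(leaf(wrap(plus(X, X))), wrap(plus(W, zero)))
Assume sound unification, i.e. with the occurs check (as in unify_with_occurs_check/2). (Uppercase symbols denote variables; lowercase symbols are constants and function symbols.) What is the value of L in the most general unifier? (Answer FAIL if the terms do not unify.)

Decompose plus/2: plus(R, L) = plus(wrap(plus(1, unit)), wrap(wrap(R))),  wrap(X) = wrap(plus(wrap(unit), leaf(zero))).
Decompose plus/2: R = wrap(plus(1, unit)),  L = wrap(wrap(R)).
Bind R := wrap(plus(1, unit)); substituting into the one remaining equation that mentions R gives: L = wrap(wrap(wrap(plus(1, unit)))).
Bind L := wrap(wrap(wrap(plus(1, unit)))); no other remaining equation mentions L.
Decompose wrap/1: X = plus(wrap(unit), leaf(zero)).
Bind X := plus(wrap(unit), leaf(zero)); substituting into the remaining equation gives: plus(leaf(X1), wrap(W)) = plus(leaf(wrap(plus(plus(wrap(unit), leaf(zero)), plus(wrap(unit), leaf(zero))))), wrap(plus(W, zero))).
Decompose plus/2: leaf(X1) = leaf(wrap(plus(plus(wrap(unit), leaf(zero)), plus(wrap(unit), leaf(zero))))),  wrap(W) = wrap(plus(W, zero)).
Decompose leaf/1: X1 = wrap(plus(plus(wrap(unit), leaf(zero)), plus(wrap(unit), leaf(zero)))).
Bind X1 := wrap(plus(plus(wrap(unit), leaf(zero)), plus(wrap(unit), leaf(zero)))); no other remaining equation mentions X1.
Decompose wrap/1: W = plus(W, zero).
Occurs check fails: W occurs in plus(W, zero); the equation W = plus(W, zero) has no finite solution.

FAIL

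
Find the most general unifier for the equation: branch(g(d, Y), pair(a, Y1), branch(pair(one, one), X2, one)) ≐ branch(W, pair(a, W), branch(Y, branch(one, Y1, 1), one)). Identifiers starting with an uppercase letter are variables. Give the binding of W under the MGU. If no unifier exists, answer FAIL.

Decompose branch/3: g(d, Y) ≐ W,  pair(a, Y1) ≐ pair(a, W),  branch(pair(one, one), X2, one) ≐ branch(Y, branch(one, Y1, 1), one).
Bind W := g(d, Y); substituting into the one remaining equation that mentions W gives: pair(a, Y1) ≐ pair(a, g(d, Y)).
Decompose pair/2: a ≐ a,  Y1 ≐ g(d, Y).
Delete trivial equation a ≐ a.
Bind Y1 := g(d, Y); substituting into the remaining equation gives: branch(pair(one, one), X2, one) ≐ branch(Y, branch(one, g(d, Y), 1), one).
Decompose branch/3: pair(one, one) ≐ Y,  X2 ≐ branch(one, g(d, Y), 1),  one ≐ one.
Bind Y := pair(one, one); substituting into the one remaining equation that mentions Y gives: X2 ≐ branch(one, g(d, pair(one, one)), 1). Substituting into the earlier bindings gives W := g(d, pair(one, one)), Y1 := g(d, pair(one, one)).
Bind X2 := branch(one, g(d, pair(one, one)), 1); no other remaining equation mentions X2.
Delete trivial equation one ≐ one.
MGU = { W ↦ g(d, pair(one, one)), Y1 ↦ g(d, pair(one, one)), Y ↦ pair(one, one), X2 ↦ branch(one, g(d, pair(one, one)), 1) }, so W ↦ g(d, pair(one, one)).

g(d, pair(one, one))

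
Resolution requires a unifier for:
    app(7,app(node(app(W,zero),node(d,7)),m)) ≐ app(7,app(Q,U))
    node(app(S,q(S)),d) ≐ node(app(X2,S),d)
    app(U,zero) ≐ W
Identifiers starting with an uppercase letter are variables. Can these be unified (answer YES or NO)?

Decompose app/2: 7 ≐ 7,  app(node(app(W,zero),node(d,7)),m) ≐ app(Q,U).
Delete trivial equation 7 ≐ 7.
Decompose app/2: node(app(W,zero),node(d,7)) ≐ Q,  m ≐ U.
Bind Q := node(app(W,zero),node(d,7)); no other remaining equation mentions Q.
Bind U := m; substituting into the one remaining equation that mentions U gives: app(m,zero) ≐ W.
Decompose node/2: app(S,q(S)) ≐ app(X2,S),  d ≐ d.
Decompose app/2: S ≐ X2,  q(S) ≐ S.
Bind S := X2; substituting into the one remaining equation that mentions S gives: q(X2) ≐ X2.
Occurs check fails: X2 occurs in q(X2); the equation X2 ≐ q(X2) has no finite solution.

NO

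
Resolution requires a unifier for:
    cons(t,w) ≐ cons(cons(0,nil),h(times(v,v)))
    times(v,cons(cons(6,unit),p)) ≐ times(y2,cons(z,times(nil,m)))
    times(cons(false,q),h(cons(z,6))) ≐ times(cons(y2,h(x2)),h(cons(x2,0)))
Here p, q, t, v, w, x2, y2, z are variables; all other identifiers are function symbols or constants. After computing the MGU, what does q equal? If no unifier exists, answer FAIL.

Decompose cons/2: t ≐ cons(0,nil),  w ≐ h(times(v,v)).
Bind t := cons(0,nil); no other remaining equation mentions t.
Bind w := h(times(v,v)); no other remaining equation mentions w.
Decompose times/2: v ≐ y2,  cons(cons(6,unit),p) ≐ cons(z,times(nil,m)).
Bind v := y2; no other remaining equation mentions v. Substituting into the earlier binding gives w := h(times(y2,y2)).
Decompose cons/2: cons(6,unit) ≐ z,  p ≐ times(nil,m).
Bind z := cons(6,unit); substituting into the one remaining equation that mentions z gives: times(cons(false,q),h(cons(cons(6,unit),6))) ≐ times(cons(y2,h(x2)),h(cons(x2,0))).
Bind p := times(nil,m); no other remaining equation mentions p.
Decompose times/2: cons(false,q) ≐ cons(y2,h(x2)),  h(cons(cons(6,unit),6)) ≐ h(cons(x2,0)).
Decompose cons/2: false ≐ y2,  q ≐ h(x2).
Bind y2 := false; no other remaining equation mentions y2. Substituting into the earlier bindings gives w := h(times(false,false)), v := false.
Bind q := h(x2); no other remaining equation mentions q.
Decompose h/1: cons(cons(6,unit),6) ≐ cons(x2,0).
Decompose cons/2: cons(6,unit) ≐ x2,  6 ≐ 0.
Bind x2 := cons(6,unit); no other remaining equation mentions x2. Substituting into the earlier binding gives q := h(cons(6,unit)).
Clash: constants 6 and 0 differ; no unifier exists.

FAIL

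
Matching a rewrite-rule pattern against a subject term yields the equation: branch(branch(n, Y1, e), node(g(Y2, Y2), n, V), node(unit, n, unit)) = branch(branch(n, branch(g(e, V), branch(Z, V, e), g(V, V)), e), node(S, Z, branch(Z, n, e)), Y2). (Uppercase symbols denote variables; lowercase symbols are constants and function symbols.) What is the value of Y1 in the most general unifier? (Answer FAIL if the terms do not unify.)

Decompose branch/3: branch(n, Y1, e) = branch(n, branch(g(e, V), branch(Z, V, e), g(V, V)), e),  node(g(Y2, Y2), n, V) = node(S, Z, branch(Z, n, e)),  node(unit, n, unit) = Y2.
Decompose branch/3: n = n,  Y1 = branch(g(e, V), branch(Z, V, e), g(V, V)),  e = e.
Delete trivial equation n = n.
Bind Y1 := branch(g(e, V), branch(Z, V, e), g(V, V)); no other remaining equation mentions Y1.
Delete trivial equation e = e.
Decompose node/3: g(Y2, Y2) = S,  n = Z,  V = branch(Z, n, e).
Bind S := g(Y2, Y2); no other remaining equation mentions S.
Bind Z := n; substituting into the one remaining equation that mentions Z gives: V = branch(n, n, e). Substituting into the earlier binding gives Y1 := branch(g(e, V), branch(n, V, e), g(V, V)).
Bind V := branch(n, n, e); no other remaining equation mentions V. Substituting into the earlier binding gives Y1 := branch(g(e, branch(n, n, e)), branch(n, branch(n, n, e), e), g(branch(n, n, e), branch(n, n, e))).
Bind Y2 := node(unit, n, unit). Substituting into the earlier binding gives S := g(node(unit, n, unit), node(unit, n, unit)).
MGU = { Y1 -> branch(g(e, branch(n, n, e)), branch(n, branch(n, n, e), e), g(branch(n, n, e), branch(n, n, e))), S -> g(node(unit, n, unit), node(unit, n, unit)), Z -> n, V -> branch(n, n, e), Y2 -> node(unit, n, unit) }, so Y1 -> branch(g(e, branch(n, n, e)), branch(n, branch(n, n, e), e), g(branch(n, n, e), branch(n, n, e))).

branch(g(e, branch(n, n, e)), branch(n, branch(n, n, e), e), g(branch(n, n, e), branch(n, n, e)))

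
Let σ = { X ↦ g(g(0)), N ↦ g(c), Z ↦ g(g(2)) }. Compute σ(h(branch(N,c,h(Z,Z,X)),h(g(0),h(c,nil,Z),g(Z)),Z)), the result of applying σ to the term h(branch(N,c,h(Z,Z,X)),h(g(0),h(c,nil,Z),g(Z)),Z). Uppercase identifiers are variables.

Replace each occurrence of X with g(g(0)).
Replace each occurrence of N with g(c).
Replace each occurrence of Z with g(g(2)).
Result: h(branch(g(c),c,h(g(g(2)),g(g(2)),g(g(0)))),h(g(0),h(c,nil,g(g(2))),g(g(g(2)))),g(g(2))).

h(branch(g(c),c,h(g(g(2)),g(g(2)),g(g(0)))),h(g(0),h(c,nil,g(g(2))),g(g(g(2)))),g(g(2)))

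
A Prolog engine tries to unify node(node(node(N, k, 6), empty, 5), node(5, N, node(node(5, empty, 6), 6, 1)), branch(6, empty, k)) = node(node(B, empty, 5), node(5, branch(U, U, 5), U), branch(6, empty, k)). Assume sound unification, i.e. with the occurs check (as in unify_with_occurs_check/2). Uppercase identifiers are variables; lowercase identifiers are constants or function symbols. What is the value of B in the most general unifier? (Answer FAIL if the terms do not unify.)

Decompose node/3: node(node(N, k, 6), empty, 5) = node(B, empty, 5),  node(5, N, node(node(5, empty, 6), 6, 1)) = node(5, branch(U, U, 5), U),  branch(6, empty, k) = branch(6, empty, k).
Decompose node/3: node(N, k, 6) = B,  empty = empty,  5 = 5.
Bind B := node(N, k, 6); no other remaining equation mentions B.
Delete trivial equation empty = empty.
Delete trivial equation 5 = 5.
Decompose node/3: 5 = 5,  N = branch(U, U, 5),  node(node(5, empty, 6), 6, 1) = U.
Delete trivial equation 5 = 5.
Bind N := branch(U, U, 5); no other remaining equation mentions N. Substituting into the earlier binding gives B := node(branch(U, U, 5), k, 6).
Bind U := node(node(5, empty, 6), 6, 1); no other remaining equation mentions U. Substituting into the earlier bindings gives B := node(branch(node(node(5, empty, 6), 6, 1), node(node(5, empty, 6), 6, 1), 5), k, 6), N := branch(node(node(5, empty, 6), 6, 1), node(node(5, empty, 6), 6, 1), 5).
Delete trivial equation branch(6, empty, k) = branch(6, empty, k).
MGU = { B -> node(branch(node(node(5, empty, 6), 6, 1), node(node(5, empty, 6), 6, 1), 5), k, 6), N -> branch(node(node(5, empty, 6), 6, 1), node(node(5, empty, 6), 6, 1), 5), U -> node(node(5, empty, 6), 6, 1) }, so B -> node(branch(node(node(5, empty, 6), 6, 1), node(node(5, empty, 6), 6, 1), 5), k, 6).

node(branch(node(node(5, empty, 6), 6, 1), node(node(5, empty, 6), 6, 1), 5), k, 6)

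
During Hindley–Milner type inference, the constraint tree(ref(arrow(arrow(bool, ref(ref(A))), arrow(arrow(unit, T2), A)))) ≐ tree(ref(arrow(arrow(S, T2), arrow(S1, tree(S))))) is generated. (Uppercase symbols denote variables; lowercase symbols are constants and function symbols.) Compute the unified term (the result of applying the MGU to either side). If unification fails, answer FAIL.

tree(ref(arrow(arrow(bool, ref(ref(tree(bool)))), arrow(arrow(unit, ref(ref(tree(bool)))), tree(bool)))))

Decompose tree/1: ref(arrow(arrow(bool, ref(ref(A))), arrow(arrow(unit, T2), A))) ≐ ref(arrow(arrow(S, T2), arrow(S1, tree(S)))).
Decompose ref/1: arrow(arrow(bool, ref(ref(A))), arrow(arrow(unit, T2), A)) ≐ arrow(arrow(S, T2), arrow(S1, tree(S))).
Decompose arrow/2: arrow(bool, ref(ref(A))) ≐ arrow(S, T2),  arrow(arrow(unit, T2), A) ≐ arrow(S1, tree(S)).
Decompose arrow/2: bool ≐ S,  ref(ref(A)) ≐ T2.
Bind S := bool; substituting into the one remaining equation that mentions S gives: arrow(arrow(unit, T2), A) ≐ arrow(S1, tree(bool)).
Bind T2 := ref(ref(A)); substituting into the remaining equation gives: arrow(arrow(unit, ref(ref(A))), A) ≐ arrow(S1, tree(bool)).
Decompose arrow/2: arrow(unit, ref(ref(A))) ≐ S1,  A ≐ tree(bool).
Bind S1 := arrow(unit, ref(ref(A))); no other remaining equation mentions S1.
Bind A := tree(bool). Substituting into the earlier bindings gives T2 := ref(ref(tree(bool))), S1 := arrow(unit, ref(ref(tree(bool)))).
Applying the MGU to either side gives tree(ref(arrow(arrow(bool, ref(ref(tree(bool)))), arrow(arrow(unit, ref(ref(tree(bool)))), tree(bool))))).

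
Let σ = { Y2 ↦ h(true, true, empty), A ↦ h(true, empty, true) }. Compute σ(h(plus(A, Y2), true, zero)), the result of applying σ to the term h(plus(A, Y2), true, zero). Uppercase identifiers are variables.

Replace each occurrence of Y2 with h(true, true, empty).
Replace each occurrence of A with h(true, empty, true).
Result: h(plus(h(true, empty, true), h(true, true, empty)), true, zero).

h(plus(h(true, empty, true), h(true, true, empty)), true, zero)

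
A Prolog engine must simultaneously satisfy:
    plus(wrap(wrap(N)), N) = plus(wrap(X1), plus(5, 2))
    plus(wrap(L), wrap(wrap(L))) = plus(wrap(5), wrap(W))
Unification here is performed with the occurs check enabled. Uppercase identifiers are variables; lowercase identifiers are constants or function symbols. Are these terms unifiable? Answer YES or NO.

Decompose plus/2: wrap(wrap(N)) = wrap(X1),  N = plus(5, 2).
Decompose wrap/1: wrap(N) = X1.
Bind X1 := wrap(N); no other remaining equation mentions X1.
Bind N := plus(5, 2); no other remaining equation mentions N. Substituting into the earlier binding gives X1 := wrap(plus(5, 2)).
Decompose plus/2: wrap(L) = wrap(5),  wrap(wrap(L)) = wrap(W).
Decompose wrap/1: L = 5.
Bind L := 5; substituting into the remaining equation gives: wrap(wrap(5)) = wrap(W).
Decompose wrap/1: wrap(5) = W.
Bind W := wrap(5).
No equations remain and no clash or occurs-check failure arose, so a unifier exists.

YES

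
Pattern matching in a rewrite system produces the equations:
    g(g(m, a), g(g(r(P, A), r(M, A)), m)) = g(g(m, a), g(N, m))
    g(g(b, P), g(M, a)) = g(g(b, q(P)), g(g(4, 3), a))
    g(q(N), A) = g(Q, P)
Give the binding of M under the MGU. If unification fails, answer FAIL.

FAIL

Decompose g/2: g(m, a) = g(m, a),  g(g(r(P, A), r(M, A)), m) = g(N, m).
Delete trivial equation g(m, a) = g(m, a).
Decompose g/2: g(r(P, A), r(M, A)) = N,  m = m.
Bind N := g(r(P, A), r(M, A)); substituting into the one remaining equation that mentions N gives: g(q(g(r(P, A), r(M, A))), A) = g(Q, P).
Delete trivial equation m = m.
Decompose g/2: g(b, P) = g(b, q(P)),  g(M, a) = g(g(4, 3), a).
Decompose g/2: b = b,  P = q(P).
Delete trivial equation b = b.
Occurs check fails: P occurs in q(P); the equation P = q(P) has no finite solution.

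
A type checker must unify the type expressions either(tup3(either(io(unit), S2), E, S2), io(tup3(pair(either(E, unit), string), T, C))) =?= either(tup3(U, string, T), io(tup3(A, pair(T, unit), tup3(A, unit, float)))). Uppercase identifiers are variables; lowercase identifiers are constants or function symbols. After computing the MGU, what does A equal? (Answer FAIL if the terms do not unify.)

FAIL

Decompose either/2: tup3(either(io(unit), S2), E, S2) =?= tup3(U, string, T),  io(tup3(pair(either(E, unit), string), T, C)) =?= io(tup3(A, pair(T, unit), tup3(A, unit, float))).
Decompose tup3/3: either(io(unit), S2) =?= U,  E =?= string,  S2 =?= T.
Bind U := either(io(unit), S2); no other remaining equation mentions U.
Bind E := string; substituting into the one remaining equation that mentions E gives: io(tup3(pair(either(string, unit), string), T, C)) =?= io(tup3(A, pair(T, unit), tup3(A, unit, float))).
Bind S2 := T; no other remaining equation mentions S2. Substituting into the earlier binding gives U := either(io(unit), T).
Decompose io/1: tup3(pair(either(string, unit), string), T, C) =?= tup3(A, pair(T, unit), tup3(A, unit, float)).
Decompose tup3/3: pair(either(string, unit), string) =?= A,  T =?= pair(T, unit),  C =?= tup3(A, unit, float).
Bind A := pair(either(string, unit), string); substituting into the one remaining equation that mentions A gives: C =?= tup3(pair(either(string, unit), string), unit, float).
Occurs check fails: T occurs in pair(T, unit); the equation T =?= pair(T, unit) has no finite solution.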